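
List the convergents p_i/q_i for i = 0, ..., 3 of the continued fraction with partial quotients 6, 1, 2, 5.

6/1, 7/1, 20/3, 107/16

Using the convergent recurrence p_i = a_i*p_{i-1} + p_{i-2}, q_i = a_i*q_{i-1} + q_{i-2} with p_{-2}=0, p_{-1}=1, q_{-2}=1, q_{-1}=0:
  i=0: a_0=6, p_0 = 6*1 + 0 = 6, q_0 = 6*0 + 1 = 1.
  i=1: a_1=1, p_1 = 1*6 + 1 = 7, q_1 = 1*1 + 0 = 1.
  i=2: a_2=2, p_2 = 2*7 + 6 = 20, q_2 = 2*1 + 1 = 3.
  i=3: a_3=5, p_3 = 5*20 + 7 = 107, q_3 = 5*3 + 1 = 16.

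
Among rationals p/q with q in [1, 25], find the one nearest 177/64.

47/17

Expand x = 177/64 as a continued fraction with the Euclidean algorithm:
  177 = 2*64 + 49, so a_0 = 2.
  64 = 1*49 + 15, so a_1 = 1.
  49 = 3*15 + 4, so a_2 = 3.
  15 = 3*4 + 3, so a_3 = 3.
  4 = 1*3 + 1, so a_4 = 1.
  3 = 3*1 + 0, so a_5 = 3.
so x = [2; 1, 3, 3, 1, 3].
Convergents (p_i = a_i*p_{i-1} + p_{i-2}, q_i = a_i*q_{i-1} + q_{i-2} with p_{-2}=0, p_{-1}=1, q_{-2}=1, q_{-1}=0), until the denominator exceeds 25:
  i=0: a_0=2, p_0 = 2*1 + 0 = 2, q_0 = 2*0 + 1 = 1.
  i=1: a_1=1, p_1 = 1*2 + 1 = 3, q_1 = 1*1 + 0 = 1.
  i=2: a_2=3, p_2 = 3*3 + 2 = 11, q_2 = 3*1 + 1 = 4.
  i=3: a_3=3, p_3 = 3*11 + 3 = 36, q_3 = 3*4 + 1 = 13.
  i=4: a_4=1, p_4 = 1*36 + 11 = 47, q_4 = 1*13 + 4 = 17.
  i=5: a_5=3, p_5 = 3*47 + 36 = 177, q_5 = 3*17 + 13 = 64.
q_5 = 64 > 25, so the last convergent with denominator <= 25 is p_4/q_4 = 47/17.
The closest fraction with denominator <= 25 is either p_4/q_4 or the intermediate fraction (k*p_4 + p_3)/(k*q_4 + q_3) with the largest k >= 1 whose denominator stays <= 25; these approach x as k grows, and every other convergent or intermediate fraction in range is farther away.
Largest k: floor((25 - q_3)/q_4) = floor((25 - 13)/17) = 0.
Since k = 0, no intermediate fraction beyond p_4/q_4 has denominator <= 25, so the convergent 47/17 is the closest (its error is |177*17 - 47*64|/(64*17) = 1/1088).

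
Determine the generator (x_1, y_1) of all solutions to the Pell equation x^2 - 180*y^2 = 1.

First expand sqrt(180) as a continued fraction. With x_i = (sqrt(180) + m_i)/d_i and (m_0, d_0) = (0, 1): a_0 = floor(sqrt(180)) = 13, since 13^2 = 169 <= 180 < 196 = 14^2.
Iterate m_{i+1} = d_i*a_i - m_i, d_{i+1} = (180 - m_{i+1}^2)/d_i, a_{i+1} = floor((a_0 + m_{i+1})/d_{i+1}):
  m_1 = 1*13 - 0 = 13, d_1 = (180 - 13^2)/1 = 11/1 = 11, a_1 = floor((13 + 13)/11) = 2.
  m_2 = 11*2 - 13 = 9, d_2 = (180 - 9^2)/11 = 99/11 = 9, a_2 = floor((13 + 9)/9) = 2.
  m_3 = 9*2 - 9 = 9, d_3 = (180 - 9^2)/9 = 99/9 = 11, a_3 = floor((13 + 9)/11) = 2.
  m_4 = 11*2 - 9 = 13, d_4 = (180 - 13^2)/11 = 11/11 = 1, a_4 = floor((13 + 13)/1) = 26.
  m_5 = 1*26 - 13 = 13, d_5 = (180 - 13^2)/1 = 11/1 = 11: (m_5, d_5) = (m_1, d_1) = (13, 11), so from here the quotients repeat a_1, ..., a_4; the period length is 4.
So sqrt(180) = [13; (2, 2, 2, 26)] with period length k = 4.
k is even, so the fundamental solution of x^2 - 180y^2 = 1 is (p_{k-1}, q_{k-1}) = (p_3, q_3); compute convergents through index 3.
Convergents (p_i = a_i*p_{i-1} + p_{i-2}, q_i = a_i*q_{i-1} + q_{i-2} with p_{-2}=0, p_{-1}=1, q_{-2}=1, q_{-1}=0):
  i=0: a_0=13, p_0 = 13*1 + 0 = 13, q_0 = 13*0 + 1 = 1.
  i=1: a_1=2, p_1 = 2*13 + 1 = 27, q_1 = 2*1 + 0 = 2.
  i=2: a_2=2, p_2 = 2*27 + 13 = 67, q_2 = 2*2 + 1 = 5.
  i=3: a_3=2, p_3 = 2*67 + 27 = 161, q_3 = 2*5 + 2 = 12.
Check: 161^2 - 180*12^2 = 25921 - 25920 = 1, so (x, y) = (161, 12) solves the equation, and by the theorem it is the least positive solution.

(x, y) = (161, 12)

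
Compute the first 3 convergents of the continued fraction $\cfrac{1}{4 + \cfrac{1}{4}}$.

0/1, 1/4, 4/17

Using the convergent recurrence p_i = a_i*p_{i-1} + p_{i-2}, q_i = a_i*q_{i-1} + q_{i-2} with p_{-2}=0, p_{-1}=1, q_{-2}=1, q_{-1}=0:
  i=0: a_0=0, p_0 = 0*1 + 0 = 0, q_0 = 0*0 + 1 = 1.
  i=1: a_1=4, p_1 = 4*0 + 1 = 1, q_1 = 4*1 + 0 = 4.
  i=2: a_2=4, p_2 = 4*1 + 0 = 4, q_2 = 4*4 + 1 = 17.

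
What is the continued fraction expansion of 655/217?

[3; 54, 4]

Run the Euclidean algorithm on 655 and 217; the successive quotients are the partial quotients a_0, a_1, ... (each step inverts the fractional part left over by the previous one):
  655 = 3*217 + 4, so a_0 = 3.
  217 = 54*4 + 1, so a_1 = 54.
  4 = 4*1 + 0, so a_2 = 4.
The remainder reaches 0 after 3 divisions, so the expansion has 3 partial quotients, read off in order.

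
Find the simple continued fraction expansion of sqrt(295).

[17; (5, 1, 2, 3, 2, 6, 2, 3, 2, 1, 5, 34)]

Write x_i = (sqrt(295) + m_i)/d_i with (m_0, d_0) = (0, 1). a_0 = floor(sqrt(295)) = 17, since 17^2 = 289 <= 295 < 324 = 18^2.
Iterate m_{i+1} = d_i*a_i - m_i, d_{i+1} = (295 - m_{i+1}^2)/d_i, a_{i+1} = floor((a_0 + m_{i+1})/d_{i+1}):
  m_1 = 1*17 - 0 = 17, d_1 = (295 - 17^2)/1 = 6/1 = 6, a_1 = floor((17 + 17)/6) = 5.
  m_2 = 6*5 - 17 = 13, d_2 = (295 - 13^2)/6 = 126/6 = 21, a_2 = floor((17 + 13)/21) = 1.
  m_3 = 21*1 - 13 = 8, d_3 = (295 - 8^2)/21 = 231/21 = 11, a_3 = floor((17 + 8)/11) = 2.
  m_4 = 11*2 - 8 = 14, d_4 = (295 - 14^2)/11 = 99/11 = 9, a_4 = floor((17 + 14)/9) = 3.
  m_5 = 9*3 - 14 = 13, d_5 = (295 - 13^2)/9 = 126/9 = 14, a_5 = floor((17 + 13)/14) = 2.
  m_6 = 14*2 - 13 = 15, d_6 = (295 - 15^2)/14 = 70/14 = 5, a_6 = floor((17 + 15)/5) = 6.
  m_7 = 5*6 - 15 = 15, d_7 = (295 - 15^2)/5 = 70/5 = 14, a_7 = floor((17 + 15)/14) = 2.
  m_8 = 14*2 - 15 = 13, d_8 = (295 - 13^2)/14 = 126/14 = 9, a_8 = floor((17 + 13)/9) = 3.
  m_9 = 9*3 - 13 = 14, d_9 = (295 - 14^2)/9 = 99/9 = 11, a_9 = floor((17 + 14)/11) = 2.
  m_10 = 11*2 - 14 = 8, d_10 = (295 - 8^2)/11 = 231/11 = 21, a_10 = floor((17 + 8)/21) = 1.
  m_11 = 21*1 - 8 = 13, d_11 = (295 - 13^2)/21 = 126/21 = 6, a_11 = floor((17 + 13)/6) = 5.
  m_12 = 6*5 - 13 = 17, d_12 = (295 - 17^2)/6 = 6/6 = 1, a_12 = floor((17 + 17)/1) = 34.
  m_13 = 1*34 - 17 = 17, d_13 = (295 - 17^2)/1 = 6/1 = 6: (m_13, d_13) = (m_1, d_1) = (17, 6), so from here the quotients repeat a_1, ..., a_12; the period length is 12.
Hence the expansion of sqrt(295) is a_0 = 17 followed by the repeating block 5, 1, 2, 3, 2, 6, 2, 3, 2, 1, 5, 34 (period 12).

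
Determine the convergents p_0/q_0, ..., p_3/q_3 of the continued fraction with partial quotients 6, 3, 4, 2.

Using the convergent recurrence p_i = a_i*p_{i-1} + p_{i-2}, q_i = a_i*q_{i-1} + q_{i-2} with p_{-2}=0, p_{-1}=1, q_{-2}=1, q_{-1}=0:
  i=0: a_0=6, p_0 = 6*1 + 0 = 6, q_0 = 6*0 + 1 = 1.
  i=1: a_1=3, p_1 = 3*6 + 1 = 19, q_1 = 3*1 + 0 = 3.
  i=2: a_2=4, p_2 = 4*19 + 6 = 82, q_2 = 4*3 + 1 = 13.
  i=3: a_3=2, p_3 = 2*82 + 19 = 183, q_3 = 2*13 + 3 = 29.

6/1, 19/3, 82/13, 183/29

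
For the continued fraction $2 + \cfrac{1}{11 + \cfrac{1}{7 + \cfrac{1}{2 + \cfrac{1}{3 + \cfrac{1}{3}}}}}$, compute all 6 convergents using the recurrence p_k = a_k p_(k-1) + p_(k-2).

Using the convergent recurrence p_i = a_i*p_{i-1} + p_{i-2}, q_i = a_i*q_{i-1} + q_{i-2} with p_{-2}=0, p_{-1}=1, q_{-2}=1, q_{-1}=0:
  i=0: a_0=2, p_0 = 2*1 + 0 = 2, q_0 = 2*0 + 1 = 1.
  i=1: a_1=11, p_1 = 11*2 + 1 = 23, q_1 = 11*1 + 0 = 11.
  i=2: a_2=7, p_2 = 7*23 + 2 = 163, q_2 = 7*11 + 1 = 78.
  i=3: a_3=2, p_3 = 2*163 + 23 = 349, q_3 = 2*78 + 11 = 167.
  i=4: a_4=3, p_4 = 3*349 + 163 = 1210, q_4 = 3*167 + 78 = 579.
  i=5: a_5=3, p_5 = 3*1210 + 349 = 3979, q_5 = 3*579 + 167 = 1904.

2/1, 23/11, 163/78, 349/167, 1210/579, 3979/1904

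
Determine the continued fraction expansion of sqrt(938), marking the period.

[30; (1, 1, 1, 2, 8, 2, 1, 1, 1, 60)]

Write x_i = (sqrt(938) + m_i)/d_i with (m_0, d_0) = (0, 1). a_0 = floor(sqrt(938)) = 30, since 30^2 = 900 <= 938 < 961 = 31^2.
Iterate m_{i+1} = d_i*a_i - m_i, d_{i+1} = (938 - m_{i+1}^2)/d_i, a_{i+1} = floor((a_0 + m_{i+1})/d_{i+1}):
  m_1 = 1*30 - 0 = 30, d_1 = (938 - 30^2)/1 = 38/1 = 38, a_1 = floor((30 + 30)/38) = 1.
  m_2 = 38*1 - 30 = 8, d_2 = (938 - 8^2)/38 = 874/38 = 23, a_2 = floor((30 + 8)/23) = 1.
  m_3 = 23*1 - 8 = 15, d_3 = (938 - 15^2)/23 = 713/23 = 31, a_3 = floor((30 + 15)/31) = 1.
  m_4 = 31*1 - 15 = 16, d_4 = (938 - 16^2)/31 = 682/31 = 22, a_4 = floor((30 + 16)/22) = 2.
  m_5 = 22*2 - 16 = 28, d_5 = (938 - 28^2)/22 = 154/22 = 7, a_5 = floor((30 + 28)/7) = 8.
  m_6 = 7*8 - 28 = 28, d_6 = (938 - 28^2)/7 = 154/7 = 22, a_6 = floor((30 + 28)/22) = 2.
  m_7 = 22*2 - 28 = 16, d_7 = (938 - 16^2)/22 = 682/22 = 31, a_7 = floor((30 + 16)/31) = 1.
  m_8 = 31*1 - 16 = 15, d_8 = (938 - 15^2)/31 = 713/31 = 23, a_8 = floor((30 + 15)/23) = 1.
  m_9 = 23*1 - 15 = 8, d_9 = (938 - 8^2)/23 = 874/23 = 38, a_9 = floor((30 + 8)/38) = 1.
  m_10 = 38*1 - 8 = 30, d_10 = (938 - 30^2)/38 = 38/38 = 1, a_10 = floor((30 + 30)/1) = 60.
  m_11 = 1*60 - 30 = 30, d_11 = (938 - 30^2)/1 = 38/1 = 38: (m_11, d_11) = (m_1, d_1) = (30, 38), so from here the quotients repeat a_1, ..., a_10; the period length is 10.
Hence the expansion of sqrt(938) is a_0 = 30 followed by the repeating block 1, 1, 1, 2, 8, 2, 1, 1, 1, 60 (period 10).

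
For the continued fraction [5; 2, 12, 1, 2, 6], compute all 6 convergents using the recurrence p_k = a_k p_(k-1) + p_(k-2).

5/1, 11/2, 137/25, 148/27, 433/79, 2746/501

Using the convergent recurrence p_i = a_i*p_{i-1} + p_{i-2}, q_i = a_i*q_{i-1} + q_{i-2} with p_{-2}=0, p_{-1}=1, q_{-2}=1, q_{-1}=0:
  i=0: a_0=5, p_0 = 5*1 + 0 = 5, q_0 = 5*0 + 1 = 1.
  i=1: a_1=2, p_1 = 2*5 + 1 = 11, q_1 = 2*1 + 0 = 2.
  i=2: a_2=12, p_2 = 12*11 + 5 = 137, q_2 = 12*2 + 1 = 25.
  i=3: a_3=1, p_3 = 1*137 + 11 = 148, q_3 = 1*25 + 2 = 27.
  i=4: a_4=2, p_4 = 2*148 + 137 = 433, q_4 = 2*27 + 25 = 79.
  i=5: a_5=6, p_5 = 6*433 + 148 = 2746, q_5 = 6*79 + 27 = 501.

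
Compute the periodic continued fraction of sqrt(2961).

Write x_i = (sqrt(2961) + m_i)/d_i with (m_0, d_0) = (0, 1). a_0 = floor(sqrt(2961)) = 54, since 54^2 = 2916 <= 2961 < 3025 = 55^2.
Iterate m_{i+1} = d_i*a_i - m_i, d_{i+1} = (2961 - m_{i+1}^2)/d_i, a_{i+1} = floor((a_0 + m_{i+1})/d_{i+1}):
  m_1 = 1*54 - 0 = 54, d_1 = (2961 - 54^2)/1 = 45/1 = 45, a_1 = floor((54 + 54)/45) = 2.
  m_2 = 45*2 - 54 = 36, d_2 = (2961 - 36^2)/45 = 1665/45 = 37, a_2 = floor((54 + 36)/37) = 2.
  m_3 = 37*2 - 36 = 38, d_3 = (2961 - 38^2)/37 = 1517/37 = 41, a_3 = floor((54 + 38)/41) = 2.
  m_4 = 41*2 - 38 = 44, d_4 = (2961 - 44^2)/41 = 1025/41 = 25, a_4 = floor((54 + 44)/25) = 3.
  m_5 = 25*3 - 44 = 31, d_5 = (2961 - 31^2)/25 = 2000/25 = 80, a_5 = floor((54 + 31)/80) = 1.
  m_6 = 80*1 - 31 = 49, d_6 = (2961 - 49^2)/80 = 560/80 = 7, a_6 = floor((54 + 49)/7) = 14.
  m_7 = 7*14 - 49 = 49, d_7 = (2961 - 49^2)/7 = 560/7 = 80, a_7 = floor((54 + 49)/80) = 1.
  m_8 = 80*1 - 49 = 31, d_8 = (2961 - 31^2)/80 = 2000/80 = 25, a_8 = floor((54 + 31)/25) = 3.
  m_9 = 25*3 - 31 = 44, d_9 = (2961 - 44^2)/25 = 1025/25 = 41, a_9 = floor((54 + 44)/41) = 2.
  m_10 = 41*2 - 44 = 38, d_10 = (2961 - 38^2)/41 = 1517/41 = 37, a_10 = floor((54 + 38)/37) = 2.
  m_11 = 37*2 - 38 = 36, d_11 = (2961 - 36^2)/37 = 1665/37 = 45, a_11 = floor((54 + 36)/45) = 2.
  m_12 = 45*2 - 36 = 54, d_12 = (2961 - 54^2)/45 = 45/45 = 1, a_12 = floor((54 + 54)/1) = 108.
  m_13 = 1*108 - 54 = 54, d_13 = (2961 - 54^2)/1 = 45/1 = 45: (m_13, d_13) = (m_1, d_1) = (54, 45), so from here the quotients repeat a_1, ..., a_12; the period length is 12.
Hence the expansion of sqrt(2961) is a_0 = 54 followed by the repeating block 2, 2, 2, 3, 1, 14, 1, 3, 2, 2, 2, 108 (period 12).

[54; (2, 2, 2, 3, 1, 14, 1, 3, 2, 2, 2, 108)]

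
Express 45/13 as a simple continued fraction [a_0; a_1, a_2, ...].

Run the Euclidean algorithm on 45 and 13; the successive quotients are the partial quotients a_0, a_1, ... (each step inverts the fractional part left over by the previous one):
  45 = 3*13 + 6, so a_0 = 3.
  13 = 2*6 + 1, so a_1 = 2.
  6 = 6*1 + 0, so a_2 = 6.
The remainder reaches 0 after 3 divisions, so the expansion has 3 partial quotients, read off in order.

[3; 2, 6]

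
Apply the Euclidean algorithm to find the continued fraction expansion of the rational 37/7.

Run the Euclidean algorithm on 37 and 7; the successive quotients are the partial quotients a_0, a_1, ... (each step inverts the fractional part left over by the previous one):
  37 = 5*7 + 2, so a_0 = 5.
  7 = 3*2 + 1, so a_1 = 3.
  2 = 2*1 + 0, so a_2 = 2.
The remainder reaches 0 after 3 divisions, so the expansion has 3 partial quotients, read off in order.

[5; 3, 2]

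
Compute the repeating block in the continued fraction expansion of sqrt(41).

[6; (2, 2, 12)]

Write x_i = (sqrt(41) + m_i)/d_i with (m_0, d_0) = (0, 1). a_0 = floor(sqrt(41)) = 6, since 6^2 = 36 <= 41 < 49 = 7^2.
Iterate m_{i+1} = d_i*a_i - m_i, d_{i+1} = (41 - m_{i+1}^2)/d_i, a_{i+1} = floor((a_0 + m_{i+1})/d_{i+1}):
  m_1 = 1*6 - 0 = 6, d_1 = (41 - 6^2)/1 = 5/1 = 5, a_1 = floor((6 + 6)/5) = 2.
  m_2 = 5*2 - 6 = 4, d_2 = (41 - 4^2)/5 = 25/5 = 5, a_2 = floor((6 + 4)/5) = 2.
  m_3 = 5*2 - 4 = 6, d_3 = (41 - 6^2)/5 = 5/5 = 1, a_3 = floor((6 + 6)/1) = 12.
  m_4 = 1*12 - 6 = 6, d_4 = (41 - 6^2)/1 = 5/1 = 5: (m_4, d_4) = (m_1, d_1) = (6, 5), so from here the quotients repeat a_1, ..., a_3; the period length is 3.
Hence the expansion of sqrt(41) is a_0 = 6 followed by the repeating block 2, 2, 12 (period 3).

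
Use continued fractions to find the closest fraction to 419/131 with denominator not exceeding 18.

Expand x = 419/131 as a continued fraction with the Euclidean algorithm:
  419 = 3*131 + 26, so a_0 = 3.
  131 = 5*26 + 1, so a_1 = 5.
  26 = 26*1 + 0, so a_2 = 26.
so x = [3; 5, 26].
Convergents (p_i = a_i*p_{i-1} + p_{i-2}, q_i = a_i*q_{i-1} + q_{i-2} with p_{-2}=0, p_{-1}=1, q_{-2}=1, q_{-1}=0), until the denominator exceeds 18:
  i=0: a_0=3, p_0 = 3*1 + 0 = 3, q_0 = 3*0 + 1 = 1.
  i=1: a_1=5, p_1 = 5*3 + 1 = 16, q_1 = 5*1 + 0 = 5.
  i=2: a_2=26, p_2 = 26*16 + 3 = 419, q_2 = 26*5 + 1 = 131.
q_2 = 131 > 18, so the last convergent with denominator <= 18 is p_1/q_1 = 16/5.
The closest fraction with denominator <= 18 is either p_1/q_1 or the intermediate fraction (k*p_1 + p_0)/(k*q_1 + q_0) with the largest k >= 1 whose denominator stays <= 18; these approach x as k grows, and every other convergent or intermediate fraction in range is farther away.
Largest k: floor((18 - q_0)/q_1) = floor((18 - 1)/5) = 3.
That gives (3*16 + 3)/(3*5 + 1) = 51/16.
Compare the errors: |x - 16/5| = |419*5 - 16*131|/(131*5) = 1/655, and |x - 51/16| = |419*16 - 51*131|/(131*16) = 23/2096.
Cross-multiplying, 1*2096 = 2096 < 15065 = 23*655, so 1/655 is smaller: the convergent 16/5 is closer to x than 51/16.

16/5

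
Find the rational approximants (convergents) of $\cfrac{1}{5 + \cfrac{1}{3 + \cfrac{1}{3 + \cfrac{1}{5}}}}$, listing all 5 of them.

0/1, 1/5, 3/16, 10/53, 53/281

Using the convergent recurrence p_i = a_i*p_{i-1} + p_{i-2}, q_i = a_i*q_{i-1} + q_{i-2} with p_{-2}=0, p_{-1}=1, q_{-2}=1, q_{-1}=0:
  i=0: a_0=0, p_0 = 0*1 + 0 = 0, q_0 = 0*0 + 1 = 1.
  i=1: a_1=5, p_1 = 5*0 + 1 = 1, q_1 = 5*1 + 0 = 5.
  i=2: a_2=3, p_2 = 3*1 + 0 = 3, q_2 = 3*5 + 1 = 16.
  i=3: a_3=3, p_3 = 3*3 + 1 = 10, q_3 = 3*16 + 5 = 53.
  i=4: a_4=5, p_4 = 5*10 + 3 = 53, q_4 = 5*53 + 16 = 281.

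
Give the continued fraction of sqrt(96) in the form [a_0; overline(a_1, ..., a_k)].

Write x_i = (sqrt(96) + m_i)/d_i with (m_0, d_0) = (0, 1). a_0 = floor(sqrt(96)) = 9, since 9^2 = 81 <= 96 < 100 = 10^2.
Iterate m_{i+1} = d_i*a_i - m_i, d_{i+1} = (96 - m_{i+1}^2)/d_i, a_{i+1} = floor((a_0 + m_{i+1})/d_{i+1}):
  m_1 = 1*9 - 0 = 9, d_1 = (96 - 9^2)/1 = 15/1 = 15, a_1 = floor((9 + 9)/15) = 1.
  m_2 = 15*1 - 9 = 6, d_2 = (96 - 6^2)/15 = 60/15 = 4, a_2 = floor((9 + 6)/4) = 3.
  m_3 = 4*3 - 6 = 6, d_3 = (96 - 6^2)/4 = 60/4 = 15, a_3 = floor((9 + 6)/15) = 1.
  m_4 = 15*1 - 6 = 9, d_4 = (96 - 9^2)/15 = 15/15 = 1, a_4 = floor((9 + 9)/1) = 18.
  m_5 = 1*18 - 9 = 9, d_5 = (96 - 9^2)/1 = 15/1 = 15: (m_5, d_5) = (m_1, d_1) = (9, 15), so from here the quotients repeat a_1, ..., a_4; the period length is 4.
Hence the expansion of sqrt(96) is a_0 = 9 followed by the repeating block 1, 3, 1, 18 (period 4).

[9; overline(1, 3, 1, 18)]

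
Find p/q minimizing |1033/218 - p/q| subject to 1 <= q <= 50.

199/42

Expand x = 1033/218 as a continued fraction with the Euclidean algorithm:
  1033 = 4*218 + 161, so a_0 = 4.
  218 = 1*161 + 57, so a_1 = 1.
  161 = 2*57 + 47, so a_2 = 2.
  57 = 1*47 + 10, so a_3 = 1.
  47 = 4*10 + 7, so a_4 = 4.
  10 = 1*7 + 3, so a_5 = 1.
  7 = 2*3 + 1, so a_6 = 2.
  3 = 3*1 + 0, so a_7 = 3.
so x = [4; 1, 2, 1, 4, 1, 2, 3].
Convergents (p_i = a_i*p_{i-1} + p_{i-2}, q_i = a_i*q_{i-1} + q_{i-2} with p_{-2}=0, p_{-1}=1, q_{-2}=1, q_{-1}=0), until the denominator exceeds 50:
  i=0: a_0=4, p_0 = 4*1 + 0 = 4, q_0 = 4*0 + 1 = 1.
  i=1: a_1=1, p_1 = 1*4 + 1 = 5, q_1 = 1*1 + 0 = 1.
  i=2: a_2=2, p_2 = 2*5 + 4 = 14, q_2 = 2*1 + 1 = 3.
  i=3: a_3=1, p_3 = 1*14 + 5 = 19, q_3 = 1*3 + 1 = 4.
  i=4: a_4=4, p_4 = 4*19 + 14 = 90, q_4 = 4*4 + 3 = 19.
  i=5: a_5=1, p_5 = 1*90 + 19 = 109, q_5 = 1*19 + 4 = 23.
  i=6: a_6=2, p_6 = 2*109 + 90 = 308, q_6 = 2*23 + 19 = 65.
q_6 = 65 > 50, so the last convergent with denominator <= 50 is p_5/q_5 = 109/23.
The closest fraction with denominator <= 50 is either p_5/q_5 or the intermediate fraction (k*p_5 + p_4)/(k*q_5 + q_4) with the largest k >= 1 whose denominator stays <= 50; these approach x as k grows, and every other convergent or intermediate fraction in range is farther away.
Largest k: floor((50 - q_4)/q_5) = floor((50 - 19)/23) = 1.
That gives (1*109 + 90)/(1*23 + 19) = 199/42.
Compare the errors: |x - 109/23| = |1033*23 - 109*218|/(218*23) = 3/5014, and |x - 199/42| = |1033*42 - 199*218|/(218*42) = 4/9156.
Cross-multiplying, 4*5014 = 20056 < 27468 = 3*9156, so 4/9156 is smaller: the intermediate fraction 199/42 is closer to x than 109/23.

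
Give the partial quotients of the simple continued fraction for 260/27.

Run the Euclidean algorithm on 260 and 27; the successive quotients are the partial quotients a_0, a_1, ... (each step inverts the fractional part left over by the previous one):
  260 = 9*27 + 17, so a_0 = 9.
  27 = 1*17 + 10, so a_1 = 1.
  17 = 1*10 + 7, so a_2 = 1.
  10 = 1*7 + 3, so a_3 = 1.
  7 = 2*3 + 1, so a_4 = 2.
  3 = 3*1 + 0, so a_5 = 3.
The remainder reaches 0 after 6 divisions, so the expansion has 6 partial quotients, read off in order.

[9; 1, 1, 1, 2, 3]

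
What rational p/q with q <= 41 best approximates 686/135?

188/37

Expand x = 686/135 as a continued fraction with the Euclidean algorithm:
  686 = 5*135 + 11, so a_0 = 5.
  135 = 12*11 + 3, so a_1 = 12.
  11 = 3*3 + 2, so a_2 = 3.
  3 = 1*2 + 1, so a_3 = 1.
  2 = 2*1 + 0, so a_4 = 2.
so x = [5; 12, 3, 1, 2].
Convergents (p_i = a_i*p_{i-1} + p_{i-2}, q_i = a_i*q_{i-1} + q_{i-2} with p_{-2}=0, p_{-1}=1, q_{-2}=1, q_{-1}=0), until the denominator exceeds 41:
  i=0: a_0=5, p_0 = 5*1 + 0 = 5, q_0 = 5*0 + 1 = 1.
  i=1: a_1=12, p_1 = 12*5 + 1 = 61, q_1 = 12*1 + 0 = 12.
  i=2: a_2=3, p_2 = 3*61 + 5 = 188, q_2 = 3*12 + 1 = 37.
  i=3: a_3=1, p_3 = 1*188 + 61 = 249, q_3 = 1*37 + 12 = 49.
q_3 = 49 > 41, so the last convergent with denominator <= 41 is p_2/q_2 = 188/37.
The closest fraction with denominator <= 41 is either p_2/q_2 or the intermediate fraction (k*p_2 + p_1)/(k*q_2 + q_1) with the largest k >= 1 whose denominator stays <= 41; these approach x as k grows, and every other convergent or intermediate fraction in range is farther away.
Largest k: floor((41 - q_1)/q_2) = floor((41 - 12)/37) = 0.
Since k = 0, no intermediate fraction beyond p_2/q_2 has denominator <= 41, so the convergent 188/37 is the closest (its error is |686*37 - 188*135|/(135*37) = 2/4995).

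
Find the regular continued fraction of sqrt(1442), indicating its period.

[37; (1, 36, 1, 74)]

Write x_i = (sqrt(1442) + m_i)/d_i with (m_0, d_0) = (0, 1). a_0 = floor(sqrt(1442)) = 37, since 37^2 = 1369 <= 1442 < 1444 = 38^2.
Iterate m_{i+1} = d_i*a_i - m_i, d_{i+1} = (1442 - m_{i+1}^2)/d_i, a_{i+1} = floor((a_0 + m_{i+1})/d_{i+1}):
  m_1 = 1*37 - 0 = 37, d_1 = (1442 - 37^2)/1 = 73/1 = 73, a_1 = floor((37 + 37)/73) = 1.
  m_2 = 73*1 - 37 = 36, d_2 = (1442 - 36^2)/73 = 146/73 = 2, a_2 = floor((37 + 36)/2) = 36.
  m_3 = 2*36 - 36 = 36, d_3 = (1442 - 36^2)/2 = 146/2 = 73, a_3 = floor((37 + 36)/73) = 1.
  m_4 = 73*1 - 36 = 37, d_4 = (1442 - 37^2)/73 = 73/73 = 1, a_4 = floor((37 + 37)/1) = 74.
  m_5 = 1*74 - 37 = 37, d_5 = (1442 - 37^2)/1 = 73/1 = 73: (m_5, d_5) = (m_1, d_1) = (37, 73), so from here the quotients repeat a_1, ..., a_4; the period length is 4.
Hence the expansion of sqrt(1442) is a_0 = 37 followed by the repeating block 1, 36, 1, 74 (period 4).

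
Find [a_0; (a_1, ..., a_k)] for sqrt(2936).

[54; (5, 2, 2, 3, 1, 12, 1, 3, 2, 2, 5, 108)]

Write x_i = (sqrt(2936) + m_i)/d_i with (m_0, d_0) = (0, 1). a_0 = floor(sqrt(2936)) = 54, since 54^2 = 2916 <= 2936 < 3025 = 55^2.
Iterate m_{i+1} = d_i*a_i - m_i, d_{i+1} = (2936 - m_{i+1}^2)/d_i, a_{i+1} = floor((a_0 + m_{i+1})/d_{i+1}):
  m_1 = 1*54 - 0 = 54, d_1 = (2936 - 54^2)/1 = 20/1 = 20, a_1 = floor((54 + 54)/20) = 5.
  m_2 = 20*5 - 54 = 46, d_2 = (2936 - 46^2)/20 = 820/20 = 41, a_2 = floor((54 + 46)/41) = 2.
  m_3 = 41*2 - 46 = 36, d_3 = (2936 - 36^2)/41 = 1640/41 = 40, a_3 = floor((54 + 36)/40) = 2.
  m_4 = 40*2 - 36 = 44, d_4 = (2936 - 44^2)/40 = 1000/40 = 25, a_4 = floor((54 + 44)/25) = 3.
  m_5 = 25*3 - 44 = 31, d_5 = (2936 - 31^2)/25 = 1975/25 = 79, a_5 = floor((54 + 31)/79) = 1.
  m_6 = 79*1 - 31 = 48, d_6 = (2936 - 48^2)/79 = 632/79 = 8, a_6 = floor((54 + 48)/8) = 12.
  m_7 = 8*12 - 48 = 48, d_7 = (2936 - 48^2)/8 = 632/8 = 79, a_7 = floor((54 + 48)/79) = 1.
  m_8 = 79*1 - 48 = 31, d_8 = (2936 - 31^2)/79 = 1975/79 = 25, a_8 = floor((54 + 31)/25) = 3.
  m_9 = 25*3 - 31 = 44, d_9 = (2936 - 44^2)/25 = 1000/25 = 40, a_9 = floor((54 + 44)/40) = 2.
  m_10 = 40*2 - 44 = 36, d_10 = (2936 - 36^2)/40 = 1640/40 = 41, a_10 = floor((54 + 36)/41) = 2.
  m_11 = 41*2 - 36 = 46, d_11 = (2936 - 46^2)/41 = 820/41 = 20, a_11 = floor((54 + 46)/20) = 5.
  m_12 = 20*5 - 46 = 54, d_12 = (2936 - 54^2)/20 = 20/20 = 1, a_12 = floor((54 + 54)/1) = 108.
  m_13 = 1*108 - 54 = 54, d_13 = (2936 - 54^2)/1 = 20/1 = 20: (m_13, d_13) = (m_1, d_1) = (54, 20), so from here the quotients repeat a_1, ..., a_12; the period length is 12.
Hence the expansion of sqrt(2936) is a_0 = 54 followed by the repeating block 5, 2, 2, 3, 1, 12, 1, 3, 2, 2, 5, 108 (period 12).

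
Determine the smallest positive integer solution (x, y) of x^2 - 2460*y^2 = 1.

(x, y) = (30751, 620)

First expand sqrt(2460) as a continued fraction. With x_i = (sqrt(2460) + m_i)/d_i and (m_0, d_0) = (0, 1): a_0 = floor(sqrt(2460)) = 49, since 49^2 = 2401 <= 2460 < 2500 = 50^2.
Iterate m_{i+1} = d_i*a_i - m_i, d_{i+1} = (2460 - m_{i+1}^2)/d_i, a_{i+1} = floor((a_0 + m_{i+1})/d_{i+1}):
  m_1 = 1*49 - 0 = 49, d_1 = (2460 - 49^2)/1 = 59/1 = 59, a_1 = floor((49 + 49)/59) = 1.
  m_2 = 59*1 - 49 = 10, d_2 = (2460 - 10^2)/59 = 2360/59 = 40, a_2 = floor((49 + 10)/40) = 1.
  m_3 = 40*1 - 10 = 30, d_3 = (2460 - 30^2)/40 = 1560/40 = 39, a_3 = floor((49 + 30)/39) = 2.
  m_4 = 39*2 - 30 = 48, d_4 = (2460 - 48^2)/39 = 156/39 = 4, a_4 = floor((49 + 48)/4) = 24.
  m_5 = 4*24 - 48 = 48, d_5 = (2460 - 48^2)/4 = 156/4 = 39, a_5 = floor((49 + 48)/39) = 2.
  m_6 = 39*2 - 48 = 30, d_6 = (2460 - 30^2)/39 = 1560/39 = 40, a_6 = floor((49 + 30)/40) = 1.
  m_7 = 40*1 - 30 = 10, d_7 = (2460 - 10^2)/40 = 2360/40 = 59, a_7 = floor((49 + 10)/59) = 1.
  m_8 = 59*1 - 10 = 49, d_8 = (2460 - 49^2)/59 = 59/59 = 1, a_8 = floor((49 + 49)/1) = 98.
  m_9 = 1*98 - 49 = 49, d_9 = (2460 - 49^2)/1 = 59/1 = 59: (m_9, d_9) = (m_1, d_1) = (49, 59), so from here the quotients repeat a_1, ..., a_8; the period length is 8.
So sqrt(2460) = [49; (1, 1, 2, 24, 2, 1, 1, 98)] with period length k = 8.
k is even, so the fundamental solution of x^2 - 2460y^2 = 1 is (p_{k-1}, q_{k-1}) = (p_7, q_7); compute convergents through index 7.
Convergents (p_i = a_i*p_{i-1} + p_{i-2}, q_i = a_i*q_{i-1} + q_{i-2} with p_{-2}=0, p_{-1}=1, q_{-2}=1, q_{-1}=0):
  i=0: a_0=49, p_0 = 49*1 + 0 = 49, q_0 = 49*0 + 1 = 1.
  i=1: a_1=1, p_1 = 1*49 + 1 = 50, q_1 = 1*1 + 0 = 1.
  i=2: a_2=1, p_2 = 1*50 + 49 = 99, q_2 = 1*1 + 1 = 2.
  i=3: a_3=2, p_3 = 2*99 + 50 = 248, q_3 = 2*2 + 1 = 5.
  i=4: a_4=24, p_4 = 24*248 + 99 = 6051, q_4 = 24*5 + 2 = 122.
  i=5: a_5=2, p_5 = 2*6051 + 248 = 12350, q_5 = 2*122 + 5 = 249.
  i=6: a_6=1, p_6 = 1*12350 + 6051 = 18401, q_6 = 1*249 + 122 = 371.
  i=7: a_7=1, p_7 = 1*18401 + 12350 = 30751, q_7 = 1*371 + 249 = 620.
Check: 30751^2 - 2460*620^2 = 945624001 - 945624000 = 1, so (x, y) = (30751, 620) solves the equation, and by the theorem it is the least positive solution.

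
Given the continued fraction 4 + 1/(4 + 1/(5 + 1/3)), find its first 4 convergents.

Using the convergent recurrence p_i = a_i*p_{i-1} + p_{i-2}, q_i = a_i*q_{i-1} + q_{i-2} with p_{-2}=0, p_{-1}=1, q_{-2}=1, q_{-1}=0:
  i=0: a_0=4, p_0 = 4*1 + 0 = 4, q_0 = 4*0 + 1 = 1.
  i=1: a_1=4, p_1 = 4*4 + 1 = 17, q_1 = 4*1 + 0 = 4.
  i=2: a_2=5, p_2 = 5*17 + 4 = 89, q_2 = 5*4 + 1 = 21.
  i=3: a_3=3, p_3 = 3*89 + 17 = 284, q_3 = 3*21 + 4 = 67.

4/1, 17/4, 89/21, 284/67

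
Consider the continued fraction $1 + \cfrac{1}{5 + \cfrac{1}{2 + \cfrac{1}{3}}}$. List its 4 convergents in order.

1/1, 6/5, 13/11, 45/38

Using the convergent recurrence p_i = a_i*p_{i-1} + p_{i-2}, q_i = a_i*q_{i-1} + q_{i-2} with p_{-2}=0, p_{-1}=1, q_{-2}=1, q_{-1}=0:
  i=0: a_0=1, p_0 = 1*1 + 0 = 1, q_0 = 1*0 + 1 = 1.
  i=1: a_1=5, p_1 = 5*1 + 1 = 6, q_1 = 5*1 + 0 = 5.
  i=2: a_2=2, p_2 = 2*6 + 1 = 13, q_2 = 2*5 + 1 = 11.
  i=3: a_3=3, p_3 = 3*13 + 6 = 45, q_3 = 3*11 + 5 = 38.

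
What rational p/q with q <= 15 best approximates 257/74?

Expand x = 257/74 as a continued fraction with the Euclidean algorithm:
  257 = 3*74 + 35, so a_0 = 3.
  74 = 2*35 + 4, so a_1 = 2.
  35 = 8*4 + 3, so a_2 = 8.
  4 = 1*3 + 1, so a_3 = 1.
  3 = 3*1 + 0, so a_4 = 3.
so x = [3; 2, 8, 1, 3].
Convergents (p_i = a_i*p_{i-1} + p_{i-2}, q_i = a_i*q_{i-1} + q_{i-2} with p_{-2}=0, p_{-1}=1, q_{-2}=1, q_{-1}=0), until the denominator exceeds 15:
  i=0: a_0=3, p_0 = 3*1 + 0 = 3, q_0 = 3*0 + 1 = 1.
  i=1: a_1=2, p_1 = 2*3 + 1 = 7, q_1 = 2*1 + 0 = 2.
  i=2: a_2=8, p_2 = 8*7 + 3 = 59, q_2 = 8*2 + 1 = 17.
q_2 = 17 > 15, so the last convergent with denominator <= 15 is p_1/q_1 = 7/2.
The closest fraction with denominator <= 15 is either p_1/q_1 or the intermediate fraction (k*p_1 + p_0)/(k*q_1 + q_0) with the largest k >= 1 whose denominator stays <= 15; these approach x as k grows, and every other convergent or intermediate fraction in range is farther away.
Largest k: floor((15 - q_0)/q_1) = floor((15 - 1)/2) = 7.
That gives (7*7 + 3)/(7*2 + 1) = 52/15.
Compare the errors: |x - 7/2| = |257*2 - 7*74|/(74*2) = 4/148, and |x - 52/15| = |257*15 - 52*74|/(74*15) = 7/1110.
Cross-multiplying, 7*148 = 1036 < 4440 = 4*1110, so 7/1110 is smaller: the intermediate fraction 52/15 is closer to x than 7/2.

52/15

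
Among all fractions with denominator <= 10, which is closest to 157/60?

Expand x = 157/60 as a continued fraction with the Euclidean algorithm:
  157 = 2*60 + 37, so a_0 = 2.
  60 = 1*37 + 23, so a_1 = 1.
  37 = 1*23 + 14, so a_2 = 1.
  23 = 1*14 + 9, so a_3 = 1.
  14 = 1*9 + 5, so a_4 = 1.
  9 = 1*5 + 4, so a_5 = 1.
  5 = 1*4 + 1, so a_6 = 1.
  4 = 4*1 + 0, so a_7 = 4.
so x = [2; 1, 1, 1, 1, 1, 1, 4].
Convergents (p_i = a_i*p_{i-1} + p_{i-2}, q_i = a_i*q_{i-1} + q_{i-2} with p_{-2}=0, p_{-1}=1, q_{-2}=1, q_{-1}=0), until the denominator exceeds 10:
  i=0: a_0=2, p_0 = 2*1 + 0 = 2, q_0 = 2*0 + 1 = 1.
  i=1: a_1=1, p_1 = 1*2 + 1 = 3, q_1 = 1*1 + 0 = 1.
  i=2: a_2=1, p_2 = 1*3 + 2 = 5, q_2 = 1*1 + 1 = 2.
  i=3: a_3=1, p_3 = 1*5 + 3 = 8, q_3 = 1*2 + 1 = 3.
  i=4: a_4=1, p_4 = 1*8 + 5 = 13, q_4 = 1*3 + 2 = 5.
  i=5: a_5=1, p_5 = 1*13 + 8 = 21, q_5 = 1*5 + 3 = 8.
  i=6: a_6=1, p_6 = 1*21 + 13 = 34, q_6 = 1*8 + 5 = 13.
q_6 = 13 > 10, so the last convergent with denominator <= 10 is p_5/q_5 = 21/8.
The closest fraction with denominator <= 10 is either p_5/q_5 or the intermediate fraction (k*p_5 + p_4)/(k*q_5 + q_4) with the largest k >= 1 whose denominator stays <= 10; these approach x as k grows, and every other convergent or intermediate fraction in range is farther away.
Largest k: floor((10 - q_4)/q_5) = floor((10 - 5)/8) = 0.
Since k = 0, no intermediate fraction beyond p_5/q_5 has denominator <= 10, so the convergent 21/8 is the closest (its error is |157*8 - 21*60|/(60*8) = 4/480).

21/8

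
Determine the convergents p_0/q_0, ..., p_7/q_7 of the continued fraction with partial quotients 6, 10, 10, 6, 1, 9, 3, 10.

6/1, 61/10, 616/101, 3757/616, 4373/717, 43114/7069, 133715/21924, 1380264/226309

Using the convergent recurrence p_i = a_i*p_{i-1} + p_{i-2}, q_i = a_i*q_{i-1} + q_{i-2} with p_{-2}=0, p_{-1}=1, q_{-2}=1, q_{-1}=0:
  i=0: a_0=6, p_0 = 6*1 + 0 = 6, q_0 = 6*0 + 1 = 1.
  i=1: a_1=10, p_1 = 10*6 + 1 = 61, q_1 = 10*1 + 0 = 10.
  i=2: a_2=10, p_2 = 10*61 + 6 = 616, q_2 = 10*10 + 1 = 101.
  i=3: a_3=6, p_3 = 6*616 + 61 = 3757, q_3 = 6*101 + 10 = 616.
  i=4: a_4=1, p_4 = 1*3757 + 616 = 4373, q_4 = 1*616 + 101 = 717.
  i=5: a_5=9, p_5 = 9*4373 + 3757 = 43114, q_5 = 9*717 + 616 = 7069.
  i=6: a_6=3, p_6 = 3*43114 + 4373 = 133715, q_6 = 3*7069 + 717 = 21924.
  i=7: a_7=10, p_7 = 10*133715 + 43114 = 1380264, q_7 = 10*21924 + 7069 = 226309.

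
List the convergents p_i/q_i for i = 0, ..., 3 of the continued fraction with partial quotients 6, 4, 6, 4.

6/1, 25/4, 156/25, 649/104

Using the convergent recurrence p_i = a_i*p_{i-1} + p_{i-2}, q_i = a_i*q_{i-1} + q_{i-2} with p_{-2}=0, p_{-1}=1, q_{-2}=1, q_{-1}=0:
  i=0: a_0=6, p_0 = 6*1 + 0 = 6, q_0 = 6*0 + 1 = 1.
  i=1: a_1=4, p_1 = 4*6 + 1 = 25, q_1 = 4*1 + 0 = 4.
  i=2: a_2=6, p_2 = 6*25 + 6 = 156, q_2 = 6*4 + 1 = 25.
  i=3: a_3=4, p_3 = 4*156 + 25 = 649, q_3 = 4*25 + 4 = 104.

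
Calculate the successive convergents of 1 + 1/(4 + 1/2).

Using the convergent recurrence p_i = a_i*p_{i-1} + p_{i-2}, q_i = a_i*q_{i-1} + q_{i-2} with p_{-2}=0, p_{-1}=1, q_{-2}=1, q_{-1}=0:
  i=0: a_0=1, p_0 = 1*1 + 0 = 1, q_0 = 1*0 + 1 = 1.
  i=1: a_1=4, p_1 = 4*1 + 1 = 5, q_1 = 4*1 + 0 = 4.
  i=2: a_2=2, p_2 = 2*5 + 1 = 11, q_2 = 2*4 + 1 = 9.

1/1, 5/4, 11/9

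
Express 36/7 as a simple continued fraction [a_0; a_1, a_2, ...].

Run the Euclidean algorithm on 36 and 7; the successive quotients are the partial quotients a_0, a_1, ... (each step inverts the fractional part left over by the previous one):
  36 = 5*7 + 1, so a_0 = 5.
  7 = 7*1 + 0, so a_1 = 7.
The remainder reaches 0 after 2 divisions, so the expansion has 2 partial quotients, read off in order.

[5; 7]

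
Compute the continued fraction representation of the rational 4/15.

Run the Euclidean algorithm on 4 and 15; the successive quotients are the partial quotients a_0, a_1, ... (each step inverts the fractional part left over by the previous one):
  4 = 0*15 + 4, so a_0 = 0.
  15 = 3*4 + 3, so a_1 = 3.
  4 = 1*3 + 1, so a_2 = 1.
  3 = 3*1 + 0, so a_3 = 3.
The remainder reaches 0 after 4 divisions, so the expansion has 4 partial quotients, read off in order.

[0; 3, 1, 3]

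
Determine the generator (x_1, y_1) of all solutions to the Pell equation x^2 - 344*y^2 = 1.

(x, y) = (10405, 561)

First expand sqrt(344) as a continued fraction. With x_i = (sqrt(344) + m_i)/d_i and (m_0, d_0) = (0, 1): a_0 = floor(sqrt(344)) = 18, since 18^2 = 324 <= 344 < 361 = 19^2.
Iterate m_{i+1} = d_i*a_i - m_i, d_{i+1} = (344 - m_{i+1}^2)/d_i, a_{i+1} = floor((a_0 + m_{i+1})/d_{i+1}):
  m_1 = 1*18 - 0 = 18, d_1 = (344 - 18^2)/1 = 20/1 = 20, a_1 = floor((18 + 18)/20) = 1.
  m_2 = 20*1 - 18 = 2, d_2 = (344 - 2^2)/20 = 340/20 = 17, a_2 = floor((18 + 2)/17) = 1.
  m_3 = 17*1 - 2 = 15, d_3 = (344 - 15^2)/17 = 119/17 = 7, a_3 = floor((18 + 15)/7) = 4.
  m_4 = 7*4 - 15 = 13, d_4 = (344 - 13^2)/7 = 175/7 = 25, a_4 = floor((18 + 13)/25) = 1.
  m_5 = 25*1 - 13 = 12, d_5 = (344 - 12^2)/25 = 200/25 = 8, a_5 = floor((18 + 12)/8) = 3.
  m_6 = 8*3 - 12 = 12, d_6 = (344 - 12^2)/8 = 200/8 = 25, a_6 = floor((18 + 12)/25) = 1.
  m_7 = 25*1 - 12 = 13, d_7 = (344 - 13^2)/25 = 175/25 = 7, a_7 = floor((18 + 13)/7) = 4.
  m_8 = 7*4 - 13 = 15, d_8 = (344 - 15^2)/7 = 119/7 = 17, a_8 = floor((18 + 15)/17) = 1.
  m_9 = 17*1 - 15 = 2, d_9 = (344 - 2^2)/17 = 340/17 = 20, a_9 = floor((18 + 2)/20) = 1.
  m_10 = 20*1 - 2 = 18, d_10 = (344 - 18^2)/20 = 20/20 = 1, a_10 = floor((18 + 18)/1) = 36.
  m_11 = 1*36 - 18 = 18, d_11 = (344 - 18^2)/1 = 20/1 = 20: (m_11, d_11) = (m_1, d_1) = (18, 20), so from here the quotients repeat a_1, ..., a_10; the period length is 10.
So sqrt(344) = [18; (1, 1, 4, 1, 3, 1, 4, 1, 1, 36)] with period length k = 10.
k is even, so the fundamental solution of x^2 - 344y^2 = 1 is (p_{k-1}, q_{k-1}) = (p_9, q_9); compute convergents through index 9.
Convergents (p_i = a_i*p_{i-1} + p_{i-2}, q_i = a_i*q_{i-1} + q_{i-2} with p_{-2}=0, p_{-1}=1, q_{-2}=1, q_{-1}=0):
  i=0: a_0=18, p_0 = 18*1 + 0 = 18, q_0 = 18*0 + 1 = 1.
  i=1: a_1=1, p_1 = 1*18 + 1 = 19, q_1 = 1*1 + 0 = 1.
  i=2: a_2=1, p_2 = 1*19 + 18 = 37, q_2 = 1*1 + 1 = 2.
  i=3: a_3=4, p_3 = 4*37 + 19 = 167, q_3 = 4*2 + 1 = 9.
  i=4: a_4=1, p_4 = 1*167 + 37 = 204, q_4 = 1*9 + 2 = 11.
  i=5: a_5=3, p_5 = 3*204 + 167 = 779, q_5 = 3*11 + 9 = 42.
  i=6: a_6=1, p_6 = 1*779 + 204 = 983, q_6 = 1*42 + 11 = 53.
  i=7: a_7=4, p_7 = 4*983 + 779 = 4711, q_7 = 4*53 + 42 = 254.
  i=8: a_8=1, p_8 = 1*4711 + 983 = 5694, q_8 = 1*254 + 53 = 307.
  i=9: a_9=1, p_9 = 1*5694 + 4711 = 10405, q_9 = 1*307 + 254 = 561.
Check: 10405^2 - 344*561^2 = 108264025 - 108264024 = 1, so (x, y) = (10405, 561) solves the equation, and by the theorem it is the least positive solution.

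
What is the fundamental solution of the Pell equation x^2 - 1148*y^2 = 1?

First expand sqrt(1148) as a continued fraction. With x_i = (sqrt(1148) + m_i)/d_i and (m_0, d_0) = (0, 1): a_0 = floor(sqrt(1148)) = 33, since 33^2 = 1089 <= 1148 < 1156 = 34^2.
Iterate m_{i+1} = d_i*a_i - m_i, d_{i+1} = (1148 - m_{i+1}^2)/d_i, a_{i+1} = floor((a_0 + m_{i+1})/d_{i+1}):
  m_1 = 1*33 - 0 = 33, d_1 = (1148 - 33^2)/1 = 59/1 = 59, a_1 = floor((33 + 33)/59) = 1.
  m_2 = 59*1 - 33 = 26, d_2 = (1148 - 26^2)/59 = 472/59 = 8, a_2 = floor((33 + 26)/8) = 7.
  m_3 = 8*7 - 26 = 30, d_3 = (1148 - 30^2)/8 = 248/8 = 31, a_3 = floor((33 + 30)/31) = 2.
  m_4 = 31*2 - 30 = 32, d_4 = (1148 - 32^2)/31 = 124/31 = 4, a_4 = floor((33 + 32)/4) = 16.
  m_5 = 4*16 - 32 = 32, d_5 = (1148 - 32^2)/4 = 124/4 = 31, a_5 = floor((33 + 32)/31) = 2.
  m_6 = 31*2 - 32 = 30, d_6 = (1148 - 30^2)/31 = 248/31 = 8, a_6 = floor((33 + 30)/8) = 7.
  m_7 = 8*7 - 30 = 26, d_7 = (1148 - 26^2)/8 = 472/8 = 59, a_7 = floor((33 + 26)/59) = 1.
  m_8 = 59*1 - 26 = 33, d_8 = (1148 - 33^2)/59 = 59/59 = 1, a_8 = floor((33 + 33)/1) = 66.
  m_9 = 1*66 - 33 = 33, d_9 = (1148 - 33^2)/1 = 59/1 = 59: (m_9, d_9) = (m_1, d_1) = (33, 59), so from here the quotients repeat a_1, ..., a_8; the period length is 8.
So sqrt(1148) = [33; (1, 7, 2, 16, 2, 7, 1, 66)] with period length k = 8.
k is even, so the fundamental solution of x^2 - 1148y^2 = 1 is (p_{k-1}, q_{k-1}) = (p_7, q_7); compute convergents through index 7.
Convergents (p_i = a_i*p_{i-1} + p_{i-2}, q_i = a_i*q_{i-1} + q_{i-2} with p_{-2}=0, p_{-1}=1, q_{-2}=1, q_{-1}=0):
  i=0: a_0=33, p_0 = 33*1 + 0 = 33, q_0 = 33*0 + 1 = 1.
  i=1: a_1=1, p_1 = 1*33 + 1 = 34, q_1 = 1*1 + 0 = 1.
  i=2: a_2=7, p_2 = 7*34 + 33 = 271, q_2 = 7*1 + 1 = 8.
  i=3: a_3=2, p_3 = 2*271 + 34 = 576, q_3 = 2*8 + 1 = 17.
  i=4: a_4=16, p_4 = 16*576 + 271 = 9487, q_4 = 16*17 + 8 = 280.
  i=5: a_5=2, p_5 = 2*9487 + 576 = 19550, q_5 = 2*280 + 17 = 577.
  i=6: a_6=7, p_6 = 7*19550 + 9487 = 146337, q_6 = 7*577 + 280 = 4319.
  i=7: a_7=1, p_7 = 1*146337 + 19550 = 165887, q_7 = 1*4319 + 577 = 4896.
Check: 165887^2 - 1148*4896^2 = 27518496769 - 27518496768 = 1, so (x, y) = (165887, 4896) solves the equation, and by the theorem it is the least positive solution.

(x, y) = (165887, 4896)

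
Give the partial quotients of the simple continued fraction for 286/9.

Run the Euclidean algorithm on 286 and 9; the successive quotients are the partial quotients a_0, a_1, ... (each step inverts the fractional part left over by the previous one):
  286 = 31*9 + 7, so a_0 = 31.
  9 = 1*7 + 2, so a_1 = 1.
  7 = 3*2 + 1, so a_2 = 3.
  2 = 2*1 + 0, so a_3 = 2.
The remainder reaches 0 after 4 divisions, so the expansion has 4 partial quotients, read off in order.

[31; 1, 3, 2]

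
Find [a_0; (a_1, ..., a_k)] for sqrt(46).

[6; (1, 3, 1, 1, 2, 6, 2, 1, 1, 3, 1, 12)]

Write x_i = (sqrt(46) + m_i)/d_i with (m_0, d_0) = (0, 1). a_0 = floor(sqrt(46)) = 6, since 6^2 = 36 <= 46 < 49 = 7^2.
Iterate m_{i+1} = d_i*a_i - m_i, d_{i+1} = (46 - m_{i+1}^2)/d_i, a_{i+1} = floor((a_0 + m_{i+1})/d_{i+1}):
  m_1 = 1*6 - 0 = 6, d_1 = (46 - 6^2)/1 = 10/1 = 10, a_1 = floor((6 + 6)/10) = 1.
  m_2 = 10*1 - 6 = 4, d_2 = (46 - 4^2)/10 = 30/10 = 3, a_2 = floor((6 + 4)/3) = 3.
  m_3 = 3*3 - 4 = 5, d_3 = (46 - 5^2)/3 = 21/3 = 7, a_3 = floor((6 + 5)/7) = 1.
  m_4 = 7*1 - 5 = 2, d_4 = (46 - 2^2)/7 = 42/7 = 6, a_4 = floor((6 + 2)/6) = 1.
  m_5 = 6*1 - 2 = 4, d_5 = (46 - 4^2)/6 = 30/6 = 5, a_5 = floor((6 + 4)/5) = 2.
  m_6 = 5*2 - 4 = 6, d_6 = (46 - 6^2)/5 = 10/5 = 2, a_6 = floor((6 + 6)/2) = 6.
  m_7 = 2*6 - 6 = 6, d_7 = (46 - 6^2)/2 = 10/2 = 5, a_7 = floor((6 + 6)/5) = 2.
  m_8 = 5*2 - 6 = 4, d_8 = (46 - 4^2)/5 = 30/5 = 6, a_8 = floor((6 + 4)/6) = 1.
  m_9 = 6*1 - 4 = 2, d_9 = (46 - 2^2)/6 = 42/6 = 7, a_9 = floor((6 + 2)/7) = 1.
  m_10 = 7*1 - 2 = 5, d_10 = (46 - 5^2)/7 = 21/7 = 3, a_10 = floor((6 + 5)/3) = 3.
  m_11 = 3*3 - 5 = 4, d_11 = (46 - 4^2)/3 = 30/3 = 10, a_11 = floor((6 + 4)/10) = 1.
  m_12 = 10*1 - 4 = 6, d_12 = (46 - 6^2)/10 = 10/10 = 1, a_12 = floor((6 + 6)/1) = 12.
  m_13 = 1*12 - 6 = 6, d_13 = (46 - 6^2)/1 = 10/1 = 10: (m_13, d_13) = (m_1, d_1) = (6, 10), so from here the quotients repeat a_1, ..., a_12; the period length is 12.
Hence the expansion of sqrt(46) is a_0 = 6 followed by the repeating block 1, 3, 1, 1, 2, 6, 2, 1, 1, 3, 1, 12 (period 12).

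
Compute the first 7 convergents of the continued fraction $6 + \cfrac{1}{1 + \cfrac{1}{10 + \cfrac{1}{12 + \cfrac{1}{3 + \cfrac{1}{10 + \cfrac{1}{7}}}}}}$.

Using the convergent recurrence p_i = a_i*p_{i-1} + p_{i-2}, q_i = a_i*q_{i-1} + q_{i-2} with p_{-2}=0, p_{-1}=1, q_{-2}=1, q_{-1}=0:
  i=0: a_0=6, p_0 = 6*1 + 0 = 6, q_0 = 6*0 + 1 = 1.
  i=1: a_1=1, p_1 = 1*6 + 1 = 7, q_1 = 1*1 + 0 = 1.
  i=2: a_2=10, p_2 = 10*7 + 6 = 76, q_2 = 10*1 + 1 = 11.
  i=3: a_3=12, p_3 = 12*76 + 7 = 919, q_3 = 12*11 + 1 = 133.
  i=4: a_4=3, p_4 = 3*919 + 76 = 2833, q_4 = 3*133 + 11 = 410.
  i=5: a_5=10, p_5 = 10*2833 + 919 = 29249, q_5 = 10*410 + 133 = 4233.
  i=6: a_6=7, p_6 = 7*29249 + 2833 = 207576, q_6 = 7*4233 + 410 = 30041.

6/1, 7/1, 76/11, 919/133, 2833/410, 29249/4233, 207576/30041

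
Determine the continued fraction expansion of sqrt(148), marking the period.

Write x_i = (sqrt(148) + m_i)/d_i with (m_0, d_0) = (0, 1). a_0 = floor(sqrt(148)) = 12, since 12^2 = 144 <= 148 < 169 = 13^2.
Iterate m_{i+1} = d_i*a_i - m_i, d_{i+1} = (148 - m_{i+1}^2)/d_i, a_{i+1} = floor((a_0 + m_{i+1})/d_{i+1}):
  m_1 = 1*12 - 0 = 12, d_1 = (148 - 12^2)/1 = 4/1 = 4, a_1 = floor((12 + 12)/4) = 6.
  m_2 = 4*6 - 12 = 12, d_2 = (148 - 12^2)/4 = 4/4 = 1, a_2 = floor((12 + 12)/1) = 24.
  m_3 = 1*24 - 12 = 12, d_3 = (148 - 12^2)/1 = 4/1 = 4: (m_3, d_3) = (m_1, d_1) = (12, 4), so from here the quotients repeat a_1, a_2; the period length is 2.
Hence the expansion of sqrt(148) is a_0 = 12 followed by the repeating block 6, 24 (period 2).

[12; (6, 24)]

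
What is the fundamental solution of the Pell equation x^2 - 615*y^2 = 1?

First expand sqrt(615) as a continued fraction. With x_i = (sqrt(615) + m_i)/d_i and (m_0, d_0) = (0, 1): a_0 = floor(sqrt(615)) = 24, since 24^2 = 576 <= 615 < 625 = 25^2.
Iterate m_{i+1} = d_i*a_i - m_i, d_{i+1} = (615 - m_{i+1}^2)/d_i, a_{i+1} = floor((a_0 + m_{i+1})/d_{i+1}):
  m_1 = 1*24 - 0 = 24, d_1 = (615 - 24^2)/1 = 39/1 = 39, a_1 = floor((24 + 24)/39) = 1.
  m_2 = 39*1 - 24 = 15, d_2 = (615 - 15^2)/39 = 390/39 = 10, a_2 = floor((24 + 15)/10) = 3.
  m_3 = 10*3 - 15 = 15, d_3 = (615 - 15^2)/10 = 390/10 = 39, a_3 = floor((24 + 15)/39) = 1.
  m_4 = 39*1 - 15 = 24, d_4 = (615 - 24^2)/39 = 39/39 = 1, a_4 = floor((24 + 24)/1) = 48.
  m_5 = 1*48 - 24 = 24, d_5 = (615 - 24^2)/1 = 39/1 = 39: (m_5, d_5) = (m_1, d_1) = (24, 39), so from here the quotients repeat a_1, ..., a_4; the period length is 4.
So sqrt(615) = [24; (1, 3, 1, 48)] with period length k = 4.
k is even, so the fundamental solution of x^2 - 615y^2 = 1 is (p_{k-1}, q_{k-1}) = (p_3, q_3); compute convergents through index 3.
Convergents (p_i = a_i*p_{i-1} + p_{i-2}, q_i = a_i*q_{i-1} + q_{i-2} with p_{-2}=0, p_{-1}=1, q_{-2}=1, q_{-1}=0):
  i=0: a_0=24, p_0 = 24*1 + 0 = 24, q_0 = 24*0 + 1 = 1.
  i=1: a_1=1, p_1 = 1*24 + 1 = 25, q_1 = 1*1 + 0 = 1.
  i=2: a_2=3, p_2 = 3*25 + 24 = 99, q_2 = 3*1 + 1 = 4.
  i=3: a_3=1, p_3 = 1*99 + 25 = 124, q_3 = 1*4 + 1 = 5.
Check: 124^2 - 615*5^2 = 15376 - 15375 = 1, so (x, y) = (124, 5) solves the equation, and by the theorem it is the least positive solution.

(x, y) = (124, 5)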